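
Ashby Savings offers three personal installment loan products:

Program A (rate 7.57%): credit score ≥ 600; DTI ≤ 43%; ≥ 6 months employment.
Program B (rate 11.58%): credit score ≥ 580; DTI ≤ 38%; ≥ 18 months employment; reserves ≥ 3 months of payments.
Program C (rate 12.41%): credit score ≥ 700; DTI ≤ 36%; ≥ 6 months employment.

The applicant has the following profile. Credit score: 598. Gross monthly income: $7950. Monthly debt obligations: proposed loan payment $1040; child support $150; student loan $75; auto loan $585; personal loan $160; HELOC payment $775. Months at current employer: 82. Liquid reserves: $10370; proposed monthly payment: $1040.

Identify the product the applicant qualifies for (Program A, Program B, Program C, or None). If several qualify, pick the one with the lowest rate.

Program B

Total debts = (1,040 + 150 + 75 + 585 + 160 + 775) = 2,785; DTI = 2,785/7,950 = 35%.
Reserves = 10,370/1,040 = 10.0 months.
Program A: score 598 < 600; DTI 35% ≤ 43%; employment 82 ≥ 6 mo → does not qualify.
Program B: score 598 ≥ 580; DTI 35% ≤ 38%; employment 82 ≥ 18 mo; reserves 10.0 ≥ 3 mo → qualifies.
Program C: score 598 < 700; DTI 35% ≤ 36%; employment 82 ≥ 6 mo → does not qualify.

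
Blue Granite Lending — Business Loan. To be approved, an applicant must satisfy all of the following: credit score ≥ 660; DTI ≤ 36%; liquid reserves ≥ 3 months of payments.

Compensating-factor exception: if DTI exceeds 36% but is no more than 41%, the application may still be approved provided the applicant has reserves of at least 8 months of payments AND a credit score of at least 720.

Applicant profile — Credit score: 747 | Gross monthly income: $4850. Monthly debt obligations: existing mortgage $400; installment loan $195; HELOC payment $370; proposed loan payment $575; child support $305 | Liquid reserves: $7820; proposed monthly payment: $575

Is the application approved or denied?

Approved

Credit score 747 ≥ 660 (meets base)
Total debts = (400 + 195 + 370 + 575 + 305) = 1,845. DTI = 1,845/4,850 = 38% > 36% — standard DTI limit exceeded.
Reserves: 7,820 ÷ 575 = 13.6 months (meets 3-month minimum)
38% falls in the override range (36%–41%), so the compensating-factor test applies.
Reserves 13.6 ≥ 8 months; credit score 747 ≥ 720.
Both override conditions satisfied; DTI exception granted.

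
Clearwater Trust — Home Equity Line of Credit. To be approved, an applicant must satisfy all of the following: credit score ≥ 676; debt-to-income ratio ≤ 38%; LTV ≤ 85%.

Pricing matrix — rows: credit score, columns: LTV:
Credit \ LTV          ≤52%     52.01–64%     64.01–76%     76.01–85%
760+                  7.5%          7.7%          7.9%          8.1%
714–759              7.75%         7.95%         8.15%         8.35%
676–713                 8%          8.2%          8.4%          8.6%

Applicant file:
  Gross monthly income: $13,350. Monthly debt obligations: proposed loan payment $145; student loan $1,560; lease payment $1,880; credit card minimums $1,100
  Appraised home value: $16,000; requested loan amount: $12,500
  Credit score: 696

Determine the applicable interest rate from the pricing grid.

8.6%

Credit score 696 ≥ 676; Total monthly debts = (145 + 1,560 + 1,880 + 1,100) = 4,685. Debt-to-income = 4,685/13,350 = 35.1% — meets 38% limit
LTV = 12,500/16,000 = 78.1% ≤ 85%
Score 696 is in the 676–713 band; LTV 78.1% is in the 76.01–85% band → 8.6%.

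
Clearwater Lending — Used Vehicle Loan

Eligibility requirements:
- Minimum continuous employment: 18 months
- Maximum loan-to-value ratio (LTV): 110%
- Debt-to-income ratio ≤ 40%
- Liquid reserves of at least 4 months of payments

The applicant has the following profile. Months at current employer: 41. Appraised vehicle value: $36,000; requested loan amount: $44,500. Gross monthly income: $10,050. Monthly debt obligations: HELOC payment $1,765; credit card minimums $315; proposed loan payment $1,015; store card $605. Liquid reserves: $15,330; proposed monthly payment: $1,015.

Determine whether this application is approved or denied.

Employment 41 ≥ 18 months
LTV = 44,500/36,000 = 123.6% > 110%
Total monthly debts = (1,765 + 315 + 1,015 + 605) = 3,700. Debt-to-income = 3,700/10,050 = 36.8% — meets 40% limit
Reserves = 15,330/1,015 = 15.1 months ≥ 4
Fails on LTV.

Denied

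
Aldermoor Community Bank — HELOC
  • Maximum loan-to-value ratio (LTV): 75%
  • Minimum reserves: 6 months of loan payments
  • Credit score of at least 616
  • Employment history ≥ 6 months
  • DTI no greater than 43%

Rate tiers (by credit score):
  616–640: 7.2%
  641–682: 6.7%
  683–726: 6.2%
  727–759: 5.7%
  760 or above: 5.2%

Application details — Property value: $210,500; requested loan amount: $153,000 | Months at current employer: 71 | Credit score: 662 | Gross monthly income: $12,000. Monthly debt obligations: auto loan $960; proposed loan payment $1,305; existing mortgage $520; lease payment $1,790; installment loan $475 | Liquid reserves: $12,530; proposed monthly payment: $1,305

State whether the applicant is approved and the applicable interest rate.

Credit score 662 ≥ 616 (meets minimum)
Liquid reserves cover 12,530/1,305 = 9.6 months — ≥ 6 required
Loan-to-value = 153,000/210,500 = 72.7% — pass (75% max)
Total monthly debts = (960 + 1,305 + 520 + 1,790 + 475) = 5,050. DTI = 5,050/12,000 = 42.1% ≤ 43%
Employment 71 ≥ 6 months
All requirements met. Score 662 falls in the 641–682 tier → 6.7%.

Approved at 6.7%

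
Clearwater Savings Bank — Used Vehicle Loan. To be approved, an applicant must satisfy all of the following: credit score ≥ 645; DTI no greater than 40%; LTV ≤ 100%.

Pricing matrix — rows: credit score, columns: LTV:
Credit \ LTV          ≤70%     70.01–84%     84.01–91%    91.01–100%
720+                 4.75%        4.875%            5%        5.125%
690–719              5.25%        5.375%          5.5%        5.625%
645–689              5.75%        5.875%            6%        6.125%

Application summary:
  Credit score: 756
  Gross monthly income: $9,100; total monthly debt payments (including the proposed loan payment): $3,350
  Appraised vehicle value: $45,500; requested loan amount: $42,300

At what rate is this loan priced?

5.125%

Credit score 756 ≥ 645; DTI = 3,350/9,100 = 36.8% ≤ 40%
LTV = 42,300/45,500 = 93% ≤ 100%
Score 756 is in the 720+ band; LTV 93% is in the 91.01–100% band → 5.125%.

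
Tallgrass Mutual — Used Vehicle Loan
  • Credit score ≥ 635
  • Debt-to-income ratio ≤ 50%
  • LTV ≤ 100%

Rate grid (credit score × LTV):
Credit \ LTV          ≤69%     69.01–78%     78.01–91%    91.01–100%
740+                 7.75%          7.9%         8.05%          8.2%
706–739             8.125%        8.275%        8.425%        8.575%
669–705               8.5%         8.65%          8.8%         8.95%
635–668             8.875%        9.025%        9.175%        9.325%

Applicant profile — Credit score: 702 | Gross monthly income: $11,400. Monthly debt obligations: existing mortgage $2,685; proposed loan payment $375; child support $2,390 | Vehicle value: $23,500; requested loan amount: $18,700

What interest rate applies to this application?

8.8%

Credit score 702 ≥ 635; Total monthly debts = (2,685 + 375 + 2,390) = 5,450. DTI = 5,450/11,400 = 47.8% ≤ 50%
LTV = 18,700/23,500 = 79.6% ≤ 100%
Score 702 is in the 669–705 band; LTV 79.6% is in the 78.01–91% band → 8.8%.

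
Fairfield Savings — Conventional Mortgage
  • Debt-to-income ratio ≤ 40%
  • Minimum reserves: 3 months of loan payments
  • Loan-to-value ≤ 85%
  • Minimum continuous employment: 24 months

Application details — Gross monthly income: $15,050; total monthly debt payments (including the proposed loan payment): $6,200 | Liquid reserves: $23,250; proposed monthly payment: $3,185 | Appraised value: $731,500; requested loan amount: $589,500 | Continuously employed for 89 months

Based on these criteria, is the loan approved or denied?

Denied

DTI: 6,200 ÷ 15,050 = 41.2%, exceeds the 40% cap
Liquid reserves cover 23,250/3,185 = 7.3 months — ≥ 3 required
LTV = 589,500/731,500 = 80.6% ≤ 85%
Employment 89 ≥ 24 months
Fails on DTI.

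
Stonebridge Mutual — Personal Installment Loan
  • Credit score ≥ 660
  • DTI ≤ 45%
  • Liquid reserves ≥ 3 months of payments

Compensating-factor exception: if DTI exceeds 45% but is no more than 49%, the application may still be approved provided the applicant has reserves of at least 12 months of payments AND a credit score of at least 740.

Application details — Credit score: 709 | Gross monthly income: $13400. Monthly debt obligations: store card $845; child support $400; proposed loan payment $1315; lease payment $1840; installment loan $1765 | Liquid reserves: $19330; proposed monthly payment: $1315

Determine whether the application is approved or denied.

Credit score 709 ≥ 660 (meets base)
Total debts = (845 + 400 + 1,315 + 1,840 + 1,765) = 6,165. DTI: 6,165 ÷ 13,400 = 46%, over the 45% base limit.
Reserves = 19,330/1,315 = 14.7 months ≥ 3
DTI 46% is within the 45%–49% exception band; checking compensating factors.
Override check — reserves: 14.7 mo (ok); score: 709 (below 740).
Override conditions not both satisfied; exception does not apply.

Denied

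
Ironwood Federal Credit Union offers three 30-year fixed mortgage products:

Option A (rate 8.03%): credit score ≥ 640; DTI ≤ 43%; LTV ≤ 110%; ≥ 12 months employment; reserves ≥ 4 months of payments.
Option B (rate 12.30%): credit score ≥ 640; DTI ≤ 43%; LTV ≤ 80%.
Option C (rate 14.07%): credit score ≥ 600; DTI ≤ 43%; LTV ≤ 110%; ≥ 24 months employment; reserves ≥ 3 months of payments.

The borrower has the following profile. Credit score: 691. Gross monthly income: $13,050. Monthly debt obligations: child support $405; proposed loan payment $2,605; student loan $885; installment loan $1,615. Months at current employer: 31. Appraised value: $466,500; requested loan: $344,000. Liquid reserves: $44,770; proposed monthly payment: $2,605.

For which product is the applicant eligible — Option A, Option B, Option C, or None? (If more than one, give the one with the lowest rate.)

Total debts = (405 + 2,605 + 885 + 1,615) = 5,510; DTI = 5,510/13,050 = 42.2%.
LTV = 344,000/466,500 = 73.7%.
Reserves = 44,770/2,605 = 17.2 months.
Option A: score 691 ≥ 640; DTI 42.2% ≤ 43%; LTV 73.7% ≤ 110%; employment 31 ≥ 12 mo; reserves 17.2 ≥ 4 mo → qualifies.
Option B: score 691 ≥ 640; DTI 42.2% ≤ 43%; LTV 73.7% ≤ 80% → qualifies.
Option C: score 691 ≥ 600; DTI 42.2% ≤ 43%; LTV 73.7% ≤ 110%; employment 31 ≥ 24 mo; reserves 17.2 ≥ 3 mo → qualifies.
Qualifying: Option A, Option B, Option C. Lowest rate is 8.03% → Option A.

Option A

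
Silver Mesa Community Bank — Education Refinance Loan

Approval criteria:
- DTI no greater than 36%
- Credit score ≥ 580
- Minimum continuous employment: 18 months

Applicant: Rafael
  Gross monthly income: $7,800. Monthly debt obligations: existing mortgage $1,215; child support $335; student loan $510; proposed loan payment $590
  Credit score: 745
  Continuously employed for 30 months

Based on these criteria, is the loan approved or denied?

Approved

Total monthly debts = (1,215 + 335 + 510 + 590) = 2,650. DTI: 2,650 ÷ 7,800 = 34%, within the 36% cap
Credit score 745 ≥ 580 (meets)
Employment 30 ≥ 18 months
All criteria satisfied.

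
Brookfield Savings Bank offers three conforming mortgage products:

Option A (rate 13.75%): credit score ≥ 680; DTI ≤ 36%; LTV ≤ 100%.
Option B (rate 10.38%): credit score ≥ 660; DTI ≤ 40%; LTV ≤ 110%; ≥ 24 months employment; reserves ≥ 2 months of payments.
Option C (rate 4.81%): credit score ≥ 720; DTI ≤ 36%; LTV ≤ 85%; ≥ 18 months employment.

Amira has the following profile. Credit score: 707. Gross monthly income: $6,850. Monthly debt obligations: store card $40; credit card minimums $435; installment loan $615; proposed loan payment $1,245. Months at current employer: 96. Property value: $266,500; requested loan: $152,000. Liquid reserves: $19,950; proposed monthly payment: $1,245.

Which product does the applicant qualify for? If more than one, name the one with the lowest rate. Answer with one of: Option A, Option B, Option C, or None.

Option B

Total debts = (40 + 435 + 615 + 1,245) = 2,335; DTI = 2,335/6,850 = 34.1%.
LTV = 152,000/266,500 = 57%.
Reserves = 19,950/1,245 = 16.0 months.
Option A: score 707 ≥ 680; DTI 34.1% ≤ 36%; LTV 57% ≤ 100% → qualifies.
Option B: score 707 ≥ 660; DTI 34.1% ≤ 40%; LTV 57% ≤ 110%; employment 96 ≥ 24 mo; reserves 16.0 ≥ 2 mo → qualifies.
Option C: score 707 < 720; DTI 34.1% ≤ 36%; LTV 57% ≤ 85%; employment 96 ≥ 18 mo → does not qualify.
Qualifying: Option A, Option B. Lowest rate is 10.38% → Option B.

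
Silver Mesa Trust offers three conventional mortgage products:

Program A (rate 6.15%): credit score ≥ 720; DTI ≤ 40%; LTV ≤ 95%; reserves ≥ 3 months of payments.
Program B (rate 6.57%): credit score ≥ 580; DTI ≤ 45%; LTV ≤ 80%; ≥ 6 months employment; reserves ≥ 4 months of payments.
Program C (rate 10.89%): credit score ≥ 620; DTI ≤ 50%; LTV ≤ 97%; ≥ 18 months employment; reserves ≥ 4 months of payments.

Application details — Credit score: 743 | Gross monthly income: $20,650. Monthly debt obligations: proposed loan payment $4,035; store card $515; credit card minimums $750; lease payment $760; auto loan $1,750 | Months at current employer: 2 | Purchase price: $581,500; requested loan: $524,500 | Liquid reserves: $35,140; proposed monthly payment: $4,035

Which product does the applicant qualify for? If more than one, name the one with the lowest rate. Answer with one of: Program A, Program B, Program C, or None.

Total debts = (4,035 + 515 + 750 + 760 + 1,750) = 7,810; DTI = 7,810/20,650 = 37.8%.
LTV = 524,500/581,500 = 90.2%.
Reserves = 35,140/4,035 = 8.7 months.
Program A: score 743 ≥ 720; DTI 37.8% ≤ 40%; LTV 90.2% ≤ 95%; reserves 8.7 ≥ 3 mo → qualifies.
Program B: score 743 ≥ 580; DTI 37.8% ≤ 45%; LTV 90.2% > 80%; employment 2 < 6 mo; reserves 8.7 ≥ 4 mo → does not qualify.
Program C: score 743 ≥ 620; DTI 37.8% ≤ 50%; LTV 90.2% ≤ 97%; employment 2 < 18 mo; reserves 8.7 ≥ 4 mo → does not qualify.

Program A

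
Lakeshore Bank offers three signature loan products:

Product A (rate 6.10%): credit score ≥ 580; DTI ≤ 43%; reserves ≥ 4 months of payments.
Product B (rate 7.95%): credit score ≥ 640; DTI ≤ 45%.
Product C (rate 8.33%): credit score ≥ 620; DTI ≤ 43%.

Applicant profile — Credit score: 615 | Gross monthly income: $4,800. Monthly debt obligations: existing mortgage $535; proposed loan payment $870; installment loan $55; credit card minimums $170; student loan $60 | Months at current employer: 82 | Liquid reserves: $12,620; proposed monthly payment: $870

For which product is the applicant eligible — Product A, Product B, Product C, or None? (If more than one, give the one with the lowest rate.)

Total debts = (535 + 870 + 55 + 170 + 60) = 1,690; DTI = 1,690/4,800 = 35.2%.
Reserves = 12,620/870 = 14.5 months.
Product A: score 615 ≥ 580; DTI 35.2% ≤ 43%; reserves 14.5 ≥ 4 mo → qualifies.
Product B: score 615 < 640; DTI 35.2% ≤ 45% → does not qualify.
Product C: score 615 < 620; DTI 35.2% ≤ 43% → does not qualify.

Product A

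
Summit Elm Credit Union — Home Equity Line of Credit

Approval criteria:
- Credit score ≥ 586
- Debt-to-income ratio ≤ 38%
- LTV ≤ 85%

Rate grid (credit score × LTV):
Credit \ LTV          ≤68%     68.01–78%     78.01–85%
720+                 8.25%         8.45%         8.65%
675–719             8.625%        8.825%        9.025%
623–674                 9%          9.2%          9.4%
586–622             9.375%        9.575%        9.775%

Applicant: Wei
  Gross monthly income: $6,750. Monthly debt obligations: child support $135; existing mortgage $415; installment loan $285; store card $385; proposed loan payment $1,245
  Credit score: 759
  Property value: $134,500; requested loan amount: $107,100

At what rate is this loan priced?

8.65%

Credit score 759 ≥ 586; Total monthly debts = (135 + 415 + 285 + 385 + 1,245) = 2,465. DTI: 2,465 ÷ 6,750 = 36.5%, within the 38% cap
LTV = 107,100/134,500 = 79.6% ≤ 85%
Row: 759 falls in 720+. Column: 79.6% falls in 78.01–85%. Rate = 8.65%.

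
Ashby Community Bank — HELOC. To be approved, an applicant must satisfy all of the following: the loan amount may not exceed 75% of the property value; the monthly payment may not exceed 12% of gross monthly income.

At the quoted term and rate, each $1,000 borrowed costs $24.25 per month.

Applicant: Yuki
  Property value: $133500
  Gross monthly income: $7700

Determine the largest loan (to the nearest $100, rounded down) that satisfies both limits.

Payment cap: 12% × $7,700 = $924/month.
At $24.25 per $1,000, that supports 924/24.25 × 1,000 ≈ $38,103 → $38,100.
LTV cap: 75% × $133,500 = $100,125 → $100,100.
Binding constraint: payment-to-income.

$38,100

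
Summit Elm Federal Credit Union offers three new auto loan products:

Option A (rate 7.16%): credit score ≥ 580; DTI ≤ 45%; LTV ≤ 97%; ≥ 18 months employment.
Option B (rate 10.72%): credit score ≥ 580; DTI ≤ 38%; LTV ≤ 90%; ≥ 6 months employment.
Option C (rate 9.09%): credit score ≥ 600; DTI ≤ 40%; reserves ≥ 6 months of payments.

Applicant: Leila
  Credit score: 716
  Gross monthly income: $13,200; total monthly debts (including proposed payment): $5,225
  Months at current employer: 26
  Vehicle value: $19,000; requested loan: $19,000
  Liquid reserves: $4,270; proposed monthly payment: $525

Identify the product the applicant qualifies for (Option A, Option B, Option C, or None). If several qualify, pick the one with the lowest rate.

Option C

DTI = 5,225/13,200 = 39.6%.
LTV = 19,000/19,000 = 100%.
Reserves = 4,270/525 = 8.1 months.
Option A: score 716 ≥ 580; DTI 39.6% ≤ 45%; LTV 100% > 97%; employment 26 ≥ 18 mo → does not qualify.
Option B: score 716 ≥ 580; DTI 39.6% > 38%; LTV 100% > 90%; employment 26 ≥ 6 mo → does not qualify.
Option C: score 716 ≥ 600; DTI 39.6% ≤ 40%; reserves 8.1 ≥ 6 mo → qualifies.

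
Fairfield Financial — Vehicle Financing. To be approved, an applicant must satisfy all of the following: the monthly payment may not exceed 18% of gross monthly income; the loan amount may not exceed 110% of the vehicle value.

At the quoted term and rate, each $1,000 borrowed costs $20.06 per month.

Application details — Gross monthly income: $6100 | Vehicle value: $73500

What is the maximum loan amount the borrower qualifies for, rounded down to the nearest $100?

Payment cap: 18% × $6,100 = $1,098/month.
At $20.06 per $1,000, that supports 1,098/20.06 × 1,000 ≈ $54,735 → $54,700.
LTV cap: 110% × $73,500 = $80,850 → $80,800.
Binding constraint: payment-to-income.

$54,700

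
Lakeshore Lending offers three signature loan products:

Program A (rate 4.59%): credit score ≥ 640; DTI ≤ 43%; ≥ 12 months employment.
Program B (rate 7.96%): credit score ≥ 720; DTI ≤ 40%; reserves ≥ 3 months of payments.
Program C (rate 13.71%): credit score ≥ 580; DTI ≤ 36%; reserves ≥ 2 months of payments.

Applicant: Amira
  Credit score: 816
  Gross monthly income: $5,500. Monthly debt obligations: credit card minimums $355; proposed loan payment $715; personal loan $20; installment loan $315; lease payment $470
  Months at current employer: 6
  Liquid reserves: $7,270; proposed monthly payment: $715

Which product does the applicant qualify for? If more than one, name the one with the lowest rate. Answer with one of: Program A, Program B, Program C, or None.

Total debts = (355 + 715 + 20 + 315 + 470) = 1,875; DTI = 1,875/5,500 = 34.1%.
Reserves = 7,270/715 = 10.2 months.
Program A: score 816 ≥ 640; DTI 34.1% ≤ 43%; employment 6 < 12 mo → does not qualify.
Program B: score 816 ≥ 720; DTI 34.1% ≤ 40%; reserves 10.2 ≥ 3 mo → qualifies.
Program C: score 816 ≥ 580; DTI 34.1% ≤ 36%; reserves 10.2 ≥ 2 mo → qualifies.
Qualifying: Program B, Program C. Lowest rate is 7.96% → Program B.

Program B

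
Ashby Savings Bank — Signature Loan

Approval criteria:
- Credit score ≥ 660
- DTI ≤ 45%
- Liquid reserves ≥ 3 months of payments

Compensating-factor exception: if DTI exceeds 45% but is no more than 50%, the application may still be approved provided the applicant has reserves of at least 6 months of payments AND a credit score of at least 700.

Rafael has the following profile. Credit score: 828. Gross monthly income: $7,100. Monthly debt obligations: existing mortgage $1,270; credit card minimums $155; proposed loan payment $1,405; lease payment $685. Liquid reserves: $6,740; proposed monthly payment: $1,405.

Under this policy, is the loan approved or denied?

Denied

Credit score 828 ≥ 660 (meets base)
Total debts = (1,270 + 155 + 1,405 + 685) = 3,515. DTI: 3,515 ÷ 7,100 = 49.5%, over the 45% base limit.
Reserves = 6,740/1,405 = 4.8 months ≥ 3
49.5% falls in the override range (45%–50%), so the compensating-factor test applies.
Override check — reserves: 4.8 mo (short of 6); score: 828 (ok).
Override conditions not both satisfied; exception does not apply.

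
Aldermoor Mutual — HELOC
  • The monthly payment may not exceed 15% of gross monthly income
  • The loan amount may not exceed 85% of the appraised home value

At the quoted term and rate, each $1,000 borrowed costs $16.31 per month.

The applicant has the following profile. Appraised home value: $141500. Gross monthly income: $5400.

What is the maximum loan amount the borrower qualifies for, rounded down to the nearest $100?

$49,600

Payment cap: 15% × $5,400 = $810/month.
At $16.31 per $1,000, that supports 810/16.31 × 1,000 ≈ $49,662 → $49,600.
LTV cap: 85% × $141,500 = $120,275 → $120,200.
Binding constraint: payment-to-income.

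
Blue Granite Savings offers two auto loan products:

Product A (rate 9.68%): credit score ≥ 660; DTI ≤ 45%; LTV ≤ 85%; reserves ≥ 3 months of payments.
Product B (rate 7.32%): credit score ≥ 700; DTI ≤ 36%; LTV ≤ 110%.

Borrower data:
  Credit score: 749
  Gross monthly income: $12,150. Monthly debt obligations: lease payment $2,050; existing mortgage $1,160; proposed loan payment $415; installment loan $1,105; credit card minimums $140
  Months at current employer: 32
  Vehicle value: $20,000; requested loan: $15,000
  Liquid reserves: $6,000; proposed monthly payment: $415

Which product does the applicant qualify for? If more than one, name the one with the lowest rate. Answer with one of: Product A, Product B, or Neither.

Total debts = (2,050 + 1,160 + 415 + 1,105 + 140) = 4,870; DTI = 4,870/12,150 = 40.1%.
LTV = 15,000/20,000 = 75%.
Reserves = 6,000/415 = 14.5 months.
Product A: score 749 ≥ 660; DTI 40.1% ≤ 45%; LTV 75% ≤ 85%; reserves 14.5 ≥ 3 mo → qualifies.
Product B: score 749 ≥ 700; DTI 40.1% > 36%; LTV 75% ≤ 110% → does not qualify.

Product A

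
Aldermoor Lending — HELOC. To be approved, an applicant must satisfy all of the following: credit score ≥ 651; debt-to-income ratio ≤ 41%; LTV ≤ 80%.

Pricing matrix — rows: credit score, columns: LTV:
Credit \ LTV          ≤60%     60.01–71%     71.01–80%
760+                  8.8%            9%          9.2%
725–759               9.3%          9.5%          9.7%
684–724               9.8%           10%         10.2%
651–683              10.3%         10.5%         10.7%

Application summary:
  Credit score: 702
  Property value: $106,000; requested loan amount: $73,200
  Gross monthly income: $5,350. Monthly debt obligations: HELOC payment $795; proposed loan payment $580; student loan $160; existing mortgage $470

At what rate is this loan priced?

10%

Credit score 702 ≥ 651; Total monthly debts = (795 + 580 + 160 + 470) = 2,005. DTI: 2,005 ÷ 5,350 = 37.5%, within the 41% cap
LTV = 73,200/106,000 = 69.1% ≤ 80%
Credit 702 → row 684–724; LTV 69.1% → column 60.01–71%. Grid cell → 10%.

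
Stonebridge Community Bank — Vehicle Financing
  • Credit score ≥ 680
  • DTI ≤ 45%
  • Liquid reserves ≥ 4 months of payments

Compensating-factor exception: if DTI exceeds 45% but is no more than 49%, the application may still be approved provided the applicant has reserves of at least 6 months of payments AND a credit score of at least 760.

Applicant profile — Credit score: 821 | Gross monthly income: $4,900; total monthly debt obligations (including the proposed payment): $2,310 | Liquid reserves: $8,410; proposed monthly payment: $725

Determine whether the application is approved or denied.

Credit score 821 ≥ 680 (meets base)
DTI = 2,310/4,900 = 47.1% > 45% — standard DTI limit exceeded.
Liquid reserves cover 8,410/725 = 11.6 months — ≥ 4 required
DTI 47.1% is within the 45%–49% exception band; checking compensating factors.
Override check — reserves: 11.6 mo (ok); score: 821 (ok).
Both compensating conditions met → exception applies.

Approved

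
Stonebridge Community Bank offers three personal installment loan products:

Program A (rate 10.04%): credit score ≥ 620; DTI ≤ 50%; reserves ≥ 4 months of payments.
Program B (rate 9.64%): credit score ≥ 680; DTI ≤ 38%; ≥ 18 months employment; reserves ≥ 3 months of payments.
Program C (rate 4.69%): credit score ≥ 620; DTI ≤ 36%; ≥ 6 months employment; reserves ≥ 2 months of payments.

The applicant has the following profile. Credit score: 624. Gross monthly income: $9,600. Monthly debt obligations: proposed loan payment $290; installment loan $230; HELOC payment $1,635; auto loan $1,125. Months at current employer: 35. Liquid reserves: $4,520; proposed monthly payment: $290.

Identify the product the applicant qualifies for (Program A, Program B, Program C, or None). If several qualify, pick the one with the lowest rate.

Program C

Total debts = (290 + 230 + 1,635 + 1,125) = 3,280; DTI = 3,280/9,600 = 34.2%.
Reserves = 4,520/290 = 15.6 months.
Program A: score 624 ≥ 620; DTI 34.2% ≤ 50%; reserves 15.6 ≥ 4 mo → qualifies.
Program B: score 624 < 680; DTI 34.2% ≤ 38%; employment 35 ≥ 18 mo; reserves 15.6 ≥ 3 mo → does not qualify.
Program C: score 624 ≥ 620; DTI 34.2% ≤ 36%; employment 35 ≥ 6 mo; reserves 15.6 ≥ 2 mo → qualifies.
Qualifying: Program A, Program C. Lowest rate is 4.69% → Program C.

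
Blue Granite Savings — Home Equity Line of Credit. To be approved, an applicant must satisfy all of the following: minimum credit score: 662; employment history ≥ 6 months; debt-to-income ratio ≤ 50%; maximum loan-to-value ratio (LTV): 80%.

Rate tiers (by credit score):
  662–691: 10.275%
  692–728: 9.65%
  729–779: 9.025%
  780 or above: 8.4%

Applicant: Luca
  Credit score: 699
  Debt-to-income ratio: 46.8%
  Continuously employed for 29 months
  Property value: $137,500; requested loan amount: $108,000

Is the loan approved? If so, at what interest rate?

Credit score 699 ≥ 662 (meets minimum)
Employment 29 ≥ 6 months
Loan-to-value = 108,000/137,500 = 78.5% — pass (80% max)
Debt-to-income 46.8% vs 50% cap — pass
All requirements met. Score 699 falls in the 692–728 tier → 9.65%.

Approved at 9.65%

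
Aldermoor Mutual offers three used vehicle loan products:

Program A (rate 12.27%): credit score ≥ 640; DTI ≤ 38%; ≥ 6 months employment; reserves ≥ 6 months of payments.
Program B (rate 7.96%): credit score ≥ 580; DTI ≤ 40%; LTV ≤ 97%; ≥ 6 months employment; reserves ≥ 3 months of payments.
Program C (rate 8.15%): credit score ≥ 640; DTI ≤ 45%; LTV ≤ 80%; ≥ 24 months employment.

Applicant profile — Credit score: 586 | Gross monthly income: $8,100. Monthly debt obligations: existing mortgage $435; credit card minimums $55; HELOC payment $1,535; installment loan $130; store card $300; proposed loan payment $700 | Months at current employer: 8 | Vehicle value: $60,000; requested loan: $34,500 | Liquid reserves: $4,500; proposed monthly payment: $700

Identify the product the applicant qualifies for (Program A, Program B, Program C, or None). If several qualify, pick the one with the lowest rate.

Program B

Total debts = (435 + 55 + 1,535 + 130 + 300 + 700) = 3,155; DTI = 3,155/8,100 = 39%.
LTV = 34,500/60,000 = 57.5%.
Reserves = 4,500/700 = 6.4 months.
Program A: score 586 < 640; DTI 39% > 38%; employment 8 ≥ 6 mo; reserves 6.4 ≥ 6 mo → does not qualify.
Program B: score 586 ≥ 580; DTI 39% ≤ 40%; LTV 57.5% ≤ 97%; employment 8 ≥ 6 mo; reserves 6.4 ≥ 3 mo → qualifies.
Program C: score 586 < 640; DTI 39% ≤ 45%; LTV 57.5% ≤ 80%; employment 8 < 24 mo → does not qualify.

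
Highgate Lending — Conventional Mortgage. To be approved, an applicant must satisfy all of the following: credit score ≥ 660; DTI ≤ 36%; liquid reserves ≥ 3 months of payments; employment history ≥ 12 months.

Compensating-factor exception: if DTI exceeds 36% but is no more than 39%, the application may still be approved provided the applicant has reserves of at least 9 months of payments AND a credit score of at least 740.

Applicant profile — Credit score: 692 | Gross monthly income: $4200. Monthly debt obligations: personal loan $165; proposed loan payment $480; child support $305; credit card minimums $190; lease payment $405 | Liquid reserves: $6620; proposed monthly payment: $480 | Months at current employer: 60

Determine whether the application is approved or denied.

Denied

Credit score 692 ≥ 660 (meets base)
Total debts = (165 + 480 + 305 + 190 + 405) = 1,545. DTI: 1,545 ÷ 4,200 = 36.8%, over the 36% base limit.
Reserves: 6,620 ÷ 480 = 13.8 months (meets 3-month minimum)
Employment 60 ≥ 12 months
DTI 36.8% is within the 36%–39% exception band; checking compensating factors.
Override check — reserves: 13.8 mo (ok); score: 692 (below 740).
Compensating-factor requirement not fully met.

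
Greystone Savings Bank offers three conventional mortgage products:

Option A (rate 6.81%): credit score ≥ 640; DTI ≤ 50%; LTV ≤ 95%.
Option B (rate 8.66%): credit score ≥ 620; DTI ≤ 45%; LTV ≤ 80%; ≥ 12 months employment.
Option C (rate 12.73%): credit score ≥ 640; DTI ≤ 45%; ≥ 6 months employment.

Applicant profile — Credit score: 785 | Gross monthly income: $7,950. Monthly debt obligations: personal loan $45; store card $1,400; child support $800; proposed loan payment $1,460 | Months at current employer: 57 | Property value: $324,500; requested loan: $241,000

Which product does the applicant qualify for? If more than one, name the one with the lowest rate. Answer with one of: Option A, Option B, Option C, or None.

Option A

Total debts = (45 + 1,400 + 800 + 1,460) = 3,705; DTI = 3,705/7,950 = 46.6%.
LTV = 241,000/324,500 = 74.3%.
Option A: score 785 ≥ 640; DTI 46.6% ≤ 50%; LTV 74.3% ≤ 95% → qualifies.
Option B: score 785 ≥ 620; DTI 46.6% > 45%; LTV 74.3% ≤ 80%; employment 57 ≥ 12 mo → does not qualify.
Option C: score 785 ≥ 640; DTI 46.6% > 45%; employment 57 ≥ 6 mo → does not qualify.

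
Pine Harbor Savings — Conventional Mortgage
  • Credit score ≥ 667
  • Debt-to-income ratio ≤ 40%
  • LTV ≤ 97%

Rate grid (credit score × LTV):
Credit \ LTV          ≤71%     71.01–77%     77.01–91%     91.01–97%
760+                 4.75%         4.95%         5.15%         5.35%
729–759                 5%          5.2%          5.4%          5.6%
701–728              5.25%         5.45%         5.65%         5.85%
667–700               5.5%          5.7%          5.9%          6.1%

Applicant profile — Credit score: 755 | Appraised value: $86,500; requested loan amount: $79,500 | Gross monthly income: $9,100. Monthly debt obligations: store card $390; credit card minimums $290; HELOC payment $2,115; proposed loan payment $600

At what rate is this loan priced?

5.6%

Credit score 755 ≥ 667; Total monthly debts = (390 + 290 + 2,115 + 600) = 3,395. DTI: 3,395 ÷ 9,100 = 37.3%, within the 40% cap
Loan-to-value = 79,500/86,500 = 91.9% — pass (97% max)
Row: 755 falls in 729–759. Column: 91.9% falls in 91.01–97%. Rate = 5.6%.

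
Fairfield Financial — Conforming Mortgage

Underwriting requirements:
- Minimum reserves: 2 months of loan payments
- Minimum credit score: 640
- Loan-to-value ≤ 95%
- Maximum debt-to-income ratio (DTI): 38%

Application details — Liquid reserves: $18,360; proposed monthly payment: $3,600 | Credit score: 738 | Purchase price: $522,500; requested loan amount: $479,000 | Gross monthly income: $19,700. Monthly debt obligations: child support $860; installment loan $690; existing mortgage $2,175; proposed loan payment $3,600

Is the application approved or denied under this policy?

Approved

Reserves: 18,360 ÷ 3,600 = 5.1 months (meets 2-month minimum)
Credit score 738 ≥ 640 (meets)
LTV: 479,000 ÷ 522,500 = 91.7%, within 95% cap
Total monthly debts = (860 + 690 + 2,175 + 3,600) = 7,325. DTI: 7,325 ÷ 19,700 = 37.2%, within the 38% cap
All criteria satisfied.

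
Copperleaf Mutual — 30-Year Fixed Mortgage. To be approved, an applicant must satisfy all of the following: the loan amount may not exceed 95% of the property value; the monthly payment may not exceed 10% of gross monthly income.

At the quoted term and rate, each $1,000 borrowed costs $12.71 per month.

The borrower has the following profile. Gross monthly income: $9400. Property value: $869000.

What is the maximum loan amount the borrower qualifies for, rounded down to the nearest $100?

Payment cap: 10% × $9,400 = $940/month.
At $12.71 per $1,000, that supports 940/12.71 × 1,000 ≈ $73,957 → $73,900.
LTV cap: 95% × $869,000 = $825,550 → $825,500.
Binding constraint: payment-to-income.

$73,900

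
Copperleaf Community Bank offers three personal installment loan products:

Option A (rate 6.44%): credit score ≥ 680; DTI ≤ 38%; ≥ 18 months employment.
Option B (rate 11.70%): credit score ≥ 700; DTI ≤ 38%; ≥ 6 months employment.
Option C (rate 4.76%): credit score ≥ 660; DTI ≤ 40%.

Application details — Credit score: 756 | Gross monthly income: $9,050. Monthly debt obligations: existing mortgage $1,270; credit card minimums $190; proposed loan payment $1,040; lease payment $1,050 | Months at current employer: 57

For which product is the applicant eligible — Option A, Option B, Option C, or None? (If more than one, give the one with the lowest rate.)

Total debts = (1,270 + 190 + 1,040 + 1,050) = 3,550; DTI = 3,550/9,050 = 39.2%.
Option A: score 756 ≥ 680; DTI 39.2% > 38%; employment 57 ≥ 18 mo → does not qualify.
Option B: score 756 ≥ 700; DTI 39.2% > 38%; employment 57 ≥ 6 mo → does not qualify.
Option C: score 756 ≥ 660; DTI 39.2% ≤ 40% → qualifies.

Option C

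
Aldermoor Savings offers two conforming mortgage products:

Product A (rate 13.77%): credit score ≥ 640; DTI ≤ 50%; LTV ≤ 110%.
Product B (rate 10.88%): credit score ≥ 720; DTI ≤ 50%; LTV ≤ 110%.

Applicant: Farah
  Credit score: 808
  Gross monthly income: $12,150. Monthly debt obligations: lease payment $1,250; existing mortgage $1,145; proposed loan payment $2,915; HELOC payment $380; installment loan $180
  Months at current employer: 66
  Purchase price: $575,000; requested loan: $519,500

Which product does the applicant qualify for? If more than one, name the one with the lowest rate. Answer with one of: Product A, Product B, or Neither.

Total debts = (1,250 + 1,145 + 2,915 + 380 + 180) = 5,870; DTI = 5,870/12,150 = 48.3%.
LTV = 519,500/575,000 = 90.3%.
Product A: score 808 ≥ 640; DTI 48.3% ≤ 50%; LTV 90.3% ≤ 110% → qualifies.
Product B: score 808 ≥ 720; DTI 48.3% ≤ 50%; LTV 90.3% ≤ 110% → qualifies.
Qualifying: Product A, Product B. Lowest rate is 10.88% → Product B.

Product B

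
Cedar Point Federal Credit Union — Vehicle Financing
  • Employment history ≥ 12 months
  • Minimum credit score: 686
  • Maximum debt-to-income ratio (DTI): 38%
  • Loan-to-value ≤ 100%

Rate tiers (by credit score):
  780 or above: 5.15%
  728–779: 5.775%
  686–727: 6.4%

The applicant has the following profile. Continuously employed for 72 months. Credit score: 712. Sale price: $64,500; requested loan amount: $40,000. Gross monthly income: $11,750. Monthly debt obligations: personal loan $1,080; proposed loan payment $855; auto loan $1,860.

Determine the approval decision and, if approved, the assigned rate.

Credit score 712 ≥ 686 (meets minimum)
Employment 72 ≥ 12 months
Total monthly debts = (1,080 + 855 + 1,860) = 3,795. DTI: 3,795 ÷ 11,750 = 32.3%, within the 38% cap
Loan-to-value = 40,000/64,500 = 62% — pass (100% max)
All requirements met. Score 712 falls in the 686–727 tier → 6.4%.

Approved at 6.4%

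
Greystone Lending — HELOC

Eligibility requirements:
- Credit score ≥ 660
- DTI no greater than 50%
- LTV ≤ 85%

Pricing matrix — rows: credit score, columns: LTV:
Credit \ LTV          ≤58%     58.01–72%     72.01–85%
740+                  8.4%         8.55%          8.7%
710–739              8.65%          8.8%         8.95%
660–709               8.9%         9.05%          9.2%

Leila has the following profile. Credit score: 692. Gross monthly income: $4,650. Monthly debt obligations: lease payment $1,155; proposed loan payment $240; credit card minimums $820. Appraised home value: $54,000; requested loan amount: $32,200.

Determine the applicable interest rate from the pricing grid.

9.05%

Credit score 692 ≥ 660; Total monthly debts = (1,155 + 240 + 820) = 2,215. DTI: 2,215 ÷ 4,650 = 47.6%, within the 50% cap
LTV: 32,200 ÷ 54,000 = 59.6%, within 85% cap
Score 692 is in the 660–709 band; LTV 59.6% is in the 58.01–72% band → 9.05%.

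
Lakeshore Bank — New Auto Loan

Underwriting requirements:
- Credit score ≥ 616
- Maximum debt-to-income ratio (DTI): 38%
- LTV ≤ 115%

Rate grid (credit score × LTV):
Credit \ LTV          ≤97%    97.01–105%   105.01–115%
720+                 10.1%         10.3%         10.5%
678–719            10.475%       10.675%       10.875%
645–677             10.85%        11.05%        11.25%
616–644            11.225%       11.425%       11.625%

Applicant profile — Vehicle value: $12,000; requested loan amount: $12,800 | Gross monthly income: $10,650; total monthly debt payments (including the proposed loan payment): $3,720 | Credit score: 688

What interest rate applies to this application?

Credit score 688 ≥ 616; DTI: 3,720 ÷ 10,650 = 34.9%, within the 38% cap
Loan-to-value = 12,800/12,000 = 106.7% — pass (115% max)
Score 688 is in the 678–719 band; LTV 106.7% is in the 105.01–115% band → 10.875%.

10.875%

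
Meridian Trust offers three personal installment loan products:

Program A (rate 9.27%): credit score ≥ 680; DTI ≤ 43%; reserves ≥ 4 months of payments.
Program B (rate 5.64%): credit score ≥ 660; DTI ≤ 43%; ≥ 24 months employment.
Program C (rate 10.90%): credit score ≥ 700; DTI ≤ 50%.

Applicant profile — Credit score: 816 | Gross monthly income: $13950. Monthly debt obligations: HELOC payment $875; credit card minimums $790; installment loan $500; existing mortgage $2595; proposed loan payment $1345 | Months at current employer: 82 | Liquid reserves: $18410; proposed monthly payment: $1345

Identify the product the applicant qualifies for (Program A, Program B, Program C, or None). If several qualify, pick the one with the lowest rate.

Program C

Total debts = (875 + 790 + 500 + 2,595 + 1,345) = 6,105; DTI = 6,105/13,950 = 43.8%.
Reserves = 18,410/1,345 = 13.7 months.
Program A: score 816 ≥ 680; DTI 43.8% > 43%; reserves 13.7 ≥ 4 mo → does not qualify.
Program B: score 816 ≥ 660; DTI 43.8% > 43%; employment 82 ≥ 24 mo → does not qualify.
Program C: score 816 ≥ 700; DTI 43.8% ≤ 50% → qualifies.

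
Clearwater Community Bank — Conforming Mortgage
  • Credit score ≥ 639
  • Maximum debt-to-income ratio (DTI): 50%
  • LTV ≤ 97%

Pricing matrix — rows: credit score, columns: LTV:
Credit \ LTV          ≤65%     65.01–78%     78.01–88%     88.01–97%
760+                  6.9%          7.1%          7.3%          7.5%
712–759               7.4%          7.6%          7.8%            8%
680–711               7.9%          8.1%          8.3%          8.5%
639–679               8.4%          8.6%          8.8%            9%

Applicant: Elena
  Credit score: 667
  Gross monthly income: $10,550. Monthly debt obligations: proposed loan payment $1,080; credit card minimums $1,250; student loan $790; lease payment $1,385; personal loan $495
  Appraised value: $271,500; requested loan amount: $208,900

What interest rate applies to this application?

Credit score 667 ≥ 639; Total monthly debts = (1,080 + 1,250 + 790 + 1,385 + 495) = 5,000. Debt-to-income = 5,000/10,550 = 47.4% — meets 50% limit
LTV: 208,900 ÷ 271,500 = 76.9%, within 97% cap
Score 667 is in the 639–679 band; LTV 76.9% is in the 65.01–78% band → 8.6%.

8.6%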